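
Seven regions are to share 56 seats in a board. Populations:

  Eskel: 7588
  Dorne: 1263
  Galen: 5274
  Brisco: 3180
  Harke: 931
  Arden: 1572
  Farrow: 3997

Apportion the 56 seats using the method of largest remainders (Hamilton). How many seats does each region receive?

Standard divisor: 23805 ÷ 56 ≈ 425.089.
Standard quotas: Eskel 17.8504, Dorne 2.9711, Galen 12.4068, Brisco 7.4808, Harke 2.1901, Arden 3.6980, Farrow 9.4027.
Lower quotas: Eskel 17, Dorne 2, Galen 12, Brisco 7, Harke 2, Arden 3, Farrow 9 (sum 52, leaving 4 seats).
Remainders in descending order: Dorne 0.9711, Eskel 0.8504, Arden 0.6980, Brisco 0.4808, Galen 0.4068, Farrow 0.4027, Harke 0.1901.
The surplus seats go to Dorne, Eskel, Arden, Brisco.

Eskel 18, Dorne 3, Galen 12, Brisco 8, Harke 2, Arden 4, Farrow 9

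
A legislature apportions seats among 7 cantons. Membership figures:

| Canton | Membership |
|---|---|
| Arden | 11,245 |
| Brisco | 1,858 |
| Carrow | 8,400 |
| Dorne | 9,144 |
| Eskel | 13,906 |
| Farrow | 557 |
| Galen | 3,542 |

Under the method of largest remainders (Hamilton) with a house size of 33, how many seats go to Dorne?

6

The standard divisor is 48652/33 ≈ 1474.303.
Standard quotas: Arden 7.6273, Brisco 1.2603, Carrow 5.6976, Dorne 6.2023, Eskel 9.4323, Farrow 0.3778, Galen 2.4025.
Lower quotas: Arden 7, Brisco 1, Carrow 5, Dorne 6, Eskel 9, Farrow 0, Galen 2 (sum 30, leaving 3 seats).
Remainders in descending order: Carrow 0.6976, Arden 0.6273, Eskel 0.4323, Galen 0.4025, Farrow 0.3778, Brisco 0.2603, Dorne 0.2023.
The surplus seats go to Carrow, Arden, Eskel.
Dorne receives 6.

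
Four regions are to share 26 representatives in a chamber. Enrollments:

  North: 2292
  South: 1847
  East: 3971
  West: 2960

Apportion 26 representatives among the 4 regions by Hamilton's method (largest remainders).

North 6; South 4; East 9; West 7

Total 11070; standard divisor 11070/26 ≈ 425.769.
Standard quotas: North 5.383, South 4.338, East 9.327, West 6.952.
Lower quotas: North 5, South 4, East 9, West 6 (sum 24, leaving 2 seats).
Remainders in descending order: West 0.952, North 0.383, South 0.338, East 0.327.
Largest remainders: West, North receive the extra seats.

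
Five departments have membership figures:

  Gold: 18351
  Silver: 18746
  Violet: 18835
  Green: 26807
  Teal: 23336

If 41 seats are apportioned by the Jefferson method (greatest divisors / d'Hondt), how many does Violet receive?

Standard divisor 106075/41 ≈ 2587.195; standard quotas: Gold 7.093, Silver 7.246, Violet 7.280, Green 10.361, Teal 9.020.
Rounding down gives 7, 7, 7, 10, 9 = 40 seats, so the divisor must be adjusted.
With modified divisor 2400: modified quotas Gold 7.646, Silver 7.811, Violet 7.848, Green 11.170, Teal 9.723.
Rounding down: Gold 7, Silver 7, Violet 7, Green 11, Teal 9 (total 41).
Violet receives 7.

7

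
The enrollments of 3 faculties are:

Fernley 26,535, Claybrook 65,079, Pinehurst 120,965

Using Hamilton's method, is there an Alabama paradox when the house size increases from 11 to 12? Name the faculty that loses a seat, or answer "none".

At 11 seats: Fernley 2, Claybrook 3, Pinehurst 6.
At 12 seats: Fernley 1, Claybrook 4, Pinehurst 7.
Fernley drops from 2 to 1.

Fernley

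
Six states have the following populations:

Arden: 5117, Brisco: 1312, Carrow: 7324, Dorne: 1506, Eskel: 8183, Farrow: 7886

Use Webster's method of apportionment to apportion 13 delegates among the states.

Standard divisor 31328/13 ≈ 2409.846; standard quotas: Arden 2.123, Brisco 0.544, Carrow 3.039, Dorne 0.625, Eskel 3.396, Farrow 3.272.
Rounding to the nearest integer gives Arden 2, Brisco 1, Carrow 3, Dorne 1, Eskel 3, Farrow 3 — total 13, matching the house size, so no adjustment is needed.

Arden 2; Brisco 1; Carrow 3; Dorne 1; Eskel 3; Farrow 3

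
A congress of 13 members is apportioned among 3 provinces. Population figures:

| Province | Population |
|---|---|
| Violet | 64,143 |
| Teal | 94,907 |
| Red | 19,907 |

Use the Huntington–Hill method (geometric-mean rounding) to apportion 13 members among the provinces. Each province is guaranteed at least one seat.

With divisor 14210: modified quotas Violet 4.514, Teal 6.679, Red 1.401.
Geometric-mean thresholds: Violet √(4·5)=4.472, Teal √(6·7)=6.481, Red √(1·2)=1.414.
Each quota rounded against its threshold gives Violet 5, Teal 7, Red 1 (total 13).

Violet 5; Teal 7; Red 1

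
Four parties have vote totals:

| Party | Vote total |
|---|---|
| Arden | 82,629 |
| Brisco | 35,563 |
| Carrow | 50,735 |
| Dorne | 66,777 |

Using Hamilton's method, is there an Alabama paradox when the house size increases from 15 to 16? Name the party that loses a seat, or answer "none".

At 15 seats: Arden 5, Brisco 3, Carrow 3, Dorne 4.
At 16 seats: Arden 6, Brisco 2, Carrow 3, Dorne 5.
Brisco drops from 3 to 2.

Brisco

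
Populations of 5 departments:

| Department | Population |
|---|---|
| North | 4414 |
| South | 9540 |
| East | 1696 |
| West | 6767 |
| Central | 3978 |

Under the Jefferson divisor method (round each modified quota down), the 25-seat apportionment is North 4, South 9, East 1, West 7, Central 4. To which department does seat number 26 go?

South

Priority for the next seat is population ÷ (current seats + 1).
Priorities: North 882.800, South 954.000, East 848.000, West 845.875, Central 795.600.
Highest priority: South.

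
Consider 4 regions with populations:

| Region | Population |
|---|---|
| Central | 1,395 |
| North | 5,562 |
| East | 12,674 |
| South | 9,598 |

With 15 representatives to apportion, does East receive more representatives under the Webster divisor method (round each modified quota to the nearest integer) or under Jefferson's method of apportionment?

Jefferson

Webster: Central 1, North 3, East 6, South 5.
Jefferson: Central 0, North 3, East 7, South 5.
East gets 6 under Webster and 7 under Jefferson.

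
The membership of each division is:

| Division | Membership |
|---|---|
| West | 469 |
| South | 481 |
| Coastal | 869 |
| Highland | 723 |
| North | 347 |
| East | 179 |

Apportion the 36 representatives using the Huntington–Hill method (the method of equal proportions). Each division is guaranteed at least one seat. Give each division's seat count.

West=6, South=6, Coastal=10, Highland=8, North=4, East=2

With divisor 85.4: modified quotas West 5.492, South 5.632, Coastal 10.176, Highland 8.466, North 4.063, East 2.096.
Geometric-mean thresholds: West √(5·6)=5.477, South √(5·6)=5.477, Coastal √(10·11)=10.488, Highland √(8·9)=8.485, North √(4·5)=4.472, East √(2·3)=2.449.
Each quota rounded against its threshold gives West 6, South 6, Coastal 10, Highland 8, North 4, East 2 (total 36).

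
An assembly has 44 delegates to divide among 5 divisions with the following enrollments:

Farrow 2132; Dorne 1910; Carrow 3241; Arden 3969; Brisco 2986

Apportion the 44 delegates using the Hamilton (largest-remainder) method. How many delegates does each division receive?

Farrow=7, Dorne=6, Carrow=10, Arden=12, Brisco=9

The standard divisor is 14238/44 ≈ 323.591.
Standard quotas: Farrow 6.589, Dorne 5.903, Carrow 10.016, Arden 12.265, Brisco 9.228.
Lower quotas: Farrow 6, Dorne 5, Carrow 10, Arden 12, Brisco 9 (sum 42, leaving 2 seats).
Remainders in descending order: Dorne 0.903, Farrow 0.589, Arden 0.265, Brisco 0.228, Carrow 0.016.
Largest remainders: Dorne, Farrow receive the extra seats.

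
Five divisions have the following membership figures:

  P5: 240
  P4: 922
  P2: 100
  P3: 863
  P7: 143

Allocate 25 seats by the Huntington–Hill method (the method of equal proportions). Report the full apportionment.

P5=3, P4=10, P2=1, P3=9, P7=2

With divisor 94: modified quotas P5 2.553, P4 9.809, P2 1.064, P3 9.181, P7 1.521.
Geometric-mean thresholds: P5 √(2·3)=2.449, P4 √(9·10)=9.487, P2 √(1·2)=1.414, P3 √(9·10)=9.487, P7 √(1·2)=1.414.
Each quota rounded against its threshold gives P5 3, P4 10, P2 1, P3 9, P7 2 (total 25).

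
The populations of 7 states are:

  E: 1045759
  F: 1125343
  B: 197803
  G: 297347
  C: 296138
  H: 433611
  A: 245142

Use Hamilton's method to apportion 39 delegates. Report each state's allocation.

E: 11; F: 12; B: 2; G: 3; C: 3; H: 5; A: 3

Total 3641143; standard divisor 3641143/39 ≈ 93362.641.
Standard quotas: E 11.2010, F 12.0535, B 2.1187, G 3.1849, C 3.1719, H 4.6444, A 2.6257.
Lower quotas: E 11, F 12, B 2, G 3, C 3, H 4, A 2 (sum 37, leaving 2 seats).
Remainders in descending order: H 0.6444, A 0.6257, E 0.2010, G 0.1849, C 0.1719, B 0.1187, F 0.0535.
The surplus seats go to H, A.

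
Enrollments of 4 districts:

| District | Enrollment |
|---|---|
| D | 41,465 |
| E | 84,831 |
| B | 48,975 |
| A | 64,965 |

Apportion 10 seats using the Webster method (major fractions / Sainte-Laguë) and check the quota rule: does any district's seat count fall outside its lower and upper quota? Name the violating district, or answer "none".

none

Standard quotas: D 1.726, E 3.531, B 2.039, A 2.704.
Webster allocation: D 2, E 3, B 2, A 3.
Every allocation lies between the lower and upper quota.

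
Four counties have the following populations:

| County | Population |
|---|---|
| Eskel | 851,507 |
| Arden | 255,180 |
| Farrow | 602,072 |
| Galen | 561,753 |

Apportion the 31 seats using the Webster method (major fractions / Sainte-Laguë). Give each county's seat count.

Eskel=12, Arden=3, Farrow=8, Galen=8

Standard divisor 2270512/31 ≈ 73242.323; standard quotas: Eskel 11.626, Arden 3.484, Farrow 8.220, Galen 7.670.
Rounding to the nearest integer gives Eskel 12, Arden 3, Farrow 8, Galen 8 — total 31, matching the house size, so no adjustment is needed.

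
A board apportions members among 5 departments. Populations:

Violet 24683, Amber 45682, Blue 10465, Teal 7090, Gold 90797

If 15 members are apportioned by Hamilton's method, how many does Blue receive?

1

Total 178717; standard divisor 178717/15 ≈ 11914.467.
Standard quotas: Violet 2.0717, Amber 3.8342, Blue 0.8783, Teal 0.5951, Gold 7.6207.
Lower quotas: Violet 2, Amber 3, Blue 0, Teal 0, Gold 7 (sum 12, leaving 3 seats).
Remainders in descending order: Blue 0.8783, Amber 0.8342, Gold 0.6207, Teal 0.5951, Violet 0.0717.
Largest remainders: Blue, Amber, Gold receive the extra seats.
Blue receives 1.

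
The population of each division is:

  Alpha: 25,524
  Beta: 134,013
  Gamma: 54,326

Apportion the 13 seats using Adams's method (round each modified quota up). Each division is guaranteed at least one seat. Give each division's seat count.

Alpha 2; Beta 8; Gamma 3

Standard divisor 213863/13 ≈ 16451; standard quotas: Alpha 1.552, Beta 8.146, Gamma 3.302.
Rounding up gives 2, 9, 4 = 15 seats, so the divisor must be adjusted.
With modified divisor 18600: modified quotas Alpha 1.372, Beta 7.205, Gamma 2.921.
Rounding up: Alpha 2, Beta 8, Gamma 3 (total 13).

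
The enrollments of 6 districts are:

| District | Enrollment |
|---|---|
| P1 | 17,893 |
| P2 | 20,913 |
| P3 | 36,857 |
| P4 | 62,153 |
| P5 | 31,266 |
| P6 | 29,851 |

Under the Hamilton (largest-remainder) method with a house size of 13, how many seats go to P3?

Standard divisor: 198933 ÷ 13 ≈ 15302.538.
Standard quotas: P1 1.1693, P2 1.3666, P3 2.4086, P4 4.0616, P5 2.0432, P6 1.9507.
Lower quotas: P1 1, P2 1, P3 2, P4 4, P5 2, P6 1 (sum 11, leaving 2 seats).
Remainders in descending order: P6 0.9507, P3 0.4086, P2 0.3666, P1 0.1693, P4 0.0616, P5 0.0432.
Largest remainders: P6, P3 receive the extra seats.
P3 receives 3.

3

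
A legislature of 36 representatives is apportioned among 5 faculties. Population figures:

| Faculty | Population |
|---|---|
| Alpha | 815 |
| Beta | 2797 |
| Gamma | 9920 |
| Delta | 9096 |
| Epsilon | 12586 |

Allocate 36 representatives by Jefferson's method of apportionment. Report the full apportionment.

Alpha: 0, Beta: 3, Gamma: 10, Delta: 10, Epsilon: 13

Standard divisor 35214/36 ≈ 978.167; standard quotas: Alpha 0.833, Beta 2.859, Gamma 10.141, Delta 9.299, Epsilon 12.867.
Rounding down gives 0, 2, 10, 9, 12 = 33 seats, so the divisor must be adjusted.
With modified divisor 906: modified quotas Alpha 0.900, Beta 3.087, Gamma 10.949, Delta 10.040, Epsilon 13.892.
Rounding down: Alpha 0, Beta 3, Gamma 10, Delta 10, Epsilon 13 (total 36).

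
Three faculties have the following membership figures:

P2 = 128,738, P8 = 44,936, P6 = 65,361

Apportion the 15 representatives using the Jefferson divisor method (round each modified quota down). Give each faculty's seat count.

P2 8, P8 3, P6 4

Standard divisor 239035/15 ≈ 15935.667; standard quotas: P2 8.079, P8 2.820, P6 4.102.
Rounding down gives 8, 2, 4 = 14 seats, so the divisor must be adjusted.
With modified divisor 14600: modified quotas P2 8.818, P8 3.078, P6 4.477.
Rounding down: P2 8, P8 3, P6 4 (total 15).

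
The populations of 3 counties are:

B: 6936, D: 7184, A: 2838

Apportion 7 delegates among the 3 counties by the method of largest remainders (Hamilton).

Standard divisor: 16958 ÷ 7 ≈ 2422.571.
Standard quotas: B 2.8631, D 2.9654, A 1.1715.
Lower quotas: B 2, D 2, A 1 (sum 5, leaving 2 seats).
Remainders in descending order: D 0.9654, B 0.8631, A 0.1715.
The surplus seats go to D, B.

B=3; D=3; A=1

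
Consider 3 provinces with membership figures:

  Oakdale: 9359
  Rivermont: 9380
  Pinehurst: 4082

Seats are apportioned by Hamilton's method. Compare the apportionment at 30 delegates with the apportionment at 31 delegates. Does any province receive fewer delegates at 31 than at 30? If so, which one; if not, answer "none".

At 30 seats: Oakdale 12, Rivermont 12, Pinehurst 6.
At 31 seats: Oakdale 13, Rivermont 13, Pinehurst 5.
Pinehurst drops from 6 to 5.

Pinehurst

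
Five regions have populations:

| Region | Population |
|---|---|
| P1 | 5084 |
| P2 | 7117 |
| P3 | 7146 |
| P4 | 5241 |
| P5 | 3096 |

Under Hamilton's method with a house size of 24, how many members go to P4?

5

Standard divisor: 27684 ÷ 24 ≈ 1153.5.
Standard quotas: P1 4.4075, P2 6.1699, P3 6.1951, P4 4.5436, P5 2.6840.
Lower quotas: P1 4, P2 6, P3 6, P4 4, P5 2 (sum 22, leaving 2 seats).
Remainders in descending order: P5 0.6840, P4 0.5436, P1 0.4075, P3 0.1951, P2 0.1699.
Largest remainders: P5, P4 receive the extra seats.
P4 receives 5.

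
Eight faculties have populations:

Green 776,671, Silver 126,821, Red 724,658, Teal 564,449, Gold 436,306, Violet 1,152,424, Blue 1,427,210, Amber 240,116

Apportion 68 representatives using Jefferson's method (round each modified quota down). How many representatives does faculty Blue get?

18

Standard divisor 5448655/68 ≈ 80127.279; standard quotas: Green 9.693, Silver 1.583, Red 9.044, Teal 7.044, Gold 5.445, Violet 14.382, Blue 17.812, Amber 2.997.
Rounding down gives 9, 1, 9, 7, 5, 14, 17, 2 = 64 seats, so the divisor must be adjusted.
With modified divisor 76000: modified quotas Green 10.219, Silver 1.669, Red 9.535, Teal 7.427, Gold 5.741, Violet 15.163, Blue 18.779, Amber 3.159.
Rounding down: Green 10, Silver 1, Red 9, Teal 7, Gold 5, Violet 15, Blue 18, Amber 3 (total 68).
Blue receives 18.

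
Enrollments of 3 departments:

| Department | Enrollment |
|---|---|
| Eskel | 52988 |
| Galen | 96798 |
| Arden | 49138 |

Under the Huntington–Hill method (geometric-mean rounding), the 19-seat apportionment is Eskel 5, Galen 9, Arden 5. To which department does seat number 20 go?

Galen

Priority for the next seat is population ÷ (√(s·(s+1))).
Priorities: Eskel 9674.241, Galen 10203.405, Arden 8971.330.
Highest priority: Galen.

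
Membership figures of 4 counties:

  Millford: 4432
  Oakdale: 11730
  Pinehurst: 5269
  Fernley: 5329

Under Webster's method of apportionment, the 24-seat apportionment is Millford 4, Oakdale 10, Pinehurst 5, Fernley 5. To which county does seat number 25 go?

Oakdale

Priority for the next seat is population ÷ (current seats + 0.5).
Priorities: Millford 984.889, Oakdale 1117.143, Pinehurst 958.000, Fernley 968.909.
Highest priority: Oakdale.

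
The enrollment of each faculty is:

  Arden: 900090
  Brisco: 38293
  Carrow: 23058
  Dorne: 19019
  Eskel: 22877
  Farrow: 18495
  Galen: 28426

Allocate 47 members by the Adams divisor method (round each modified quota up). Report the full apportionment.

Arden: 39; Brisco: 2; Carrow: 1; Dorne: 1; Eskel: 1; Farrow: 1; Galen: 2

Standard divisor 1050258/47 ≈ 22345.915; standard quotas: Arden 40.280, Brisco 1.714, Carrow 1.032, Dorne 0.851, Eskel 1.024, Farrow 0.828, Galen 1.272.
Rounding up gives 41, 2, 2, 1, 2, 1, 2 = 51 seats, so the divisor must be adjusted.
With modified divisor 23565.1: modified quotas Arden 38.196, Brisco 1.625, Carrow 0.978, Dorne 0.807, Eskel 0.971, Farrow 0.785, Galen 1.206.
Rounding up: Arden 39, Brisco 2, Carrow 1, Dorne 1, Eskel 1, Farrow 1, Galen 2 (total 47).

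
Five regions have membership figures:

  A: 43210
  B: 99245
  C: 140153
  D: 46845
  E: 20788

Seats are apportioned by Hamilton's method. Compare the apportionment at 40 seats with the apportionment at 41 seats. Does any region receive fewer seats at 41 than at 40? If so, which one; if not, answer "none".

At 40 seats: A 5, B 11, C 16, D 5, E 3.
At 41 seats: A 5, B 12, C 16, D 6, E 2.
E drops from 3 to 2.

E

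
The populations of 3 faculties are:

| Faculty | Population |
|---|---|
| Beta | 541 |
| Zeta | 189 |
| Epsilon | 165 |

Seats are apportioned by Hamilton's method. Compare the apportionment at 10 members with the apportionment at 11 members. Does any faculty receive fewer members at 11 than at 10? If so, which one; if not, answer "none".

At 10 seats: Beta 6, Zeta 2, Epsilon 2.
At 11 seats: Beta 7, Zeta 2, Epsilon 2.
No faculty's allocation decreased.

none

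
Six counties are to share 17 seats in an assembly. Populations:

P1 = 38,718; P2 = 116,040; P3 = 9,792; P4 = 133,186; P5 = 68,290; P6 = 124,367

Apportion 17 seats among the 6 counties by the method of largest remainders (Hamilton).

P1=1, P2=4, P3=0, P4=5, P5=3, P6=4

Standard divisor: 490393 ÷ 17 ≈ 28846.647.
Standard quotas: P1 1.3422, P2 4.0227, P3 0.3395, P4 4.6170, P5 2.3673, P6 4.3113.
Lower quotas: P1 1, P2 4, P3 0, P4 4, P5 2, P6 4 (sum 15, leaving 2 seats).
Remainders in descending order: P4 0.6170, P5 0.3673, P1 0.3422, P3 0.3395, P6 0.3113, P2 0.0227.
The surplus seats go to P4, P5.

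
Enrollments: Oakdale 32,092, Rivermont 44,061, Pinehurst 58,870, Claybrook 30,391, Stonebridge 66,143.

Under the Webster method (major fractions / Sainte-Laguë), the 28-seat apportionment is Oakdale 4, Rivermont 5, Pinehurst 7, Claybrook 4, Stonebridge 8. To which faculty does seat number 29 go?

Priority for the next seat is population ÷ (current seats + 0.5).
Priorities: Oakdale 7131.556, Rivermont 8011.091, Pinehurst 7849.333, Claybrook 6753.556, Stonebridge 7781.529.
Highest priority: Rivermont.

Rivermont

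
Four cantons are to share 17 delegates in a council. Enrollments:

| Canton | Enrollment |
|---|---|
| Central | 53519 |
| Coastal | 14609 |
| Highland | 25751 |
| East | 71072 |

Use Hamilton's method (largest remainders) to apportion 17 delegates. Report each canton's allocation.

Central 6, Coastal 1, Highland 3, East 7

The standard divisor is 164951/17 = 9703.
Standard quotas: Central 5.5157, Coastal 1.5056, Highland 2.6539, East 7.3247.
Lower quotas: Central 5, Coastal 1, Highland 2, East 7 (sum 15, leaving 2 seats).
Remainders in descending order: Highland 0.6539, Central 0.5157, Coastal 0.5056, East 0.3247.
The surplus seats go to Highland, Central.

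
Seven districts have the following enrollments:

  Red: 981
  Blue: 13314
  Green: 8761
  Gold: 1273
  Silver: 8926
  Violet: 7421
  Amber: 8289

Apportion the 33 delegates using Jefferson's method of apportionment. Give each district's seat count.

Standard divisor 48965/33 ≈ 1483.788; standard quotas: Red 0.661, Blue 8.973, Green 5.904, Gold 0.858, Silver 6.016, Violet 5.001, Amber 5.586.
Rounding down gives 0, 8, 5, 0, 6, 5, 5 = 29 seats, so the divisor must be adjusted.
With modified divisor 1300: modified quotas Red 0.755, Blue 10.242, Green 6.739, Gold 0.979, Silver 6.866, Violet 5.708, Amber 6.376.
Rounding down: Red 0, Blue 10, Green 6, Gold 0, Silver 6, Violet 5, Amber 6 (total 33).

Red: 0, Blue: 10, Green: 6, Gold: 0, Silver: 6, Violet: 5, Amber: 6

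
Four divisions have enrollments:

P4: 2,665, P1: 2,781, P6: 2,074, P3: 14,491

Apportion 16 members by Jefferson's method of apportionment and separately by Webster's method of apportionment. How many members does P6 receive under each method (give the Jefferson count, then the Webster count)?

Jefferson: P4 2, P1 2, P6 1, P3 11.
Webster: P4 2, P1 2, P6 2, P3 10.
P6 gets 1 under Jefferson and 2 under Webster.

1 and 2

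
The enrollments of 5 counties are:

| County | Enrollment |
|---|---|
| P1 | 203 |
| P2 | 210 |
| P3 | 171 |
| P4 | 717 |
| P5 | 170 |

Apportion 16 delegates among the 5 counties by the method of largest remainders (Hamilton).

P1 2, P2 2, P3 2, P4 8, P5 2

Total 1471; standard divisor 1471/16 ≈ 91.938.
Standard quotas: P1 2.208, P2 2.284, P3 1.860, P4 7.799, P5 1.849.
Lower quotas: P1 2, P2 2, P3 1, P4 7, P5 1 (sum 13, leaving 3 seats).
Remainders in descending order: P3 0.860, P5 0.849, P4 0.799, P2 0.284, P1 0.208.
Largest remainders: P3, P5, P4 receive the extra seats.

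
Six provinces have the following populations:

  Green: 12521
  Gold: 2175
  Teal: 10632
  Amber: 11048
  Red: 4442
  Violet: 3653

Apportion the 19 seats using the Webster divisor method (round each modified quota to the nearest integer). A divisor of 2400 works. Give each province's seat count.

With modified divisor 2400: modified quotas Green 5.217, Gold 0.906, Teal 4.430, Amber 4.603, Red 1.851, Violet 1.522.
Rounding to the nearest integer: Green 5, Gold 1, Teal 4, Amber 5, Red 2, Violet 2 (total 19).

Green 5; Gold 1; Teal 4; Amber 5; Red 2; Violet 2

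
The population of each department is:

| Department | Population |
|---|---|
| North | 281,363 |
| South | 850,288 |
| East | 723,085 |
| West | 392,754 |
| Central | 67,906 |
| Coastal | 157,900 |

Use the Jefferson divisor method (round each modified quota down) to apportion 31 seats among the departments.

Standard divisor 2473296/31 ≈ 79783.742; standard quotas: North 3.527, South 10.657, East 9.063, West 4.923, Central 0.851, Coastal 1.979.
Rounding down gives 3, 10, 9, 4, 0, 1 = 27 seats, so the divisor must be adjusted.
With modified divisor 71600: modified quotas North 3.930, South 11.876, East 10.099, West 5.485, Central 0.948, Coastal 2.205.
Rounding down: North 3, South 11, East 10, West 5, Central 0, Coastal 2 (total 31).

North: 3, South: 11, East: 10, West: 5, Central: 0, Coastal: 2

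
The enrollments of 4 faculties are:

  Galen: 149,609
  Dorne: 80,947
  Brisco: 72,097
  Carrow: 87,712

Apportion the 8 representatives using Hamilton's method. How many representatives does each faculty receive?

Galen 3; Dorne 2; Brisco 1; Carrow 2

The standard divisor is 390365/8 ≈ 48795.625.
Standard quotas: Galen 3.0660, Dorne 1.6589, Brisco 1.4775, Carrow 1.7975.
Lower quotas: Galen 3, Dorne 1, Brisco 1, Carrow 1 (sum 6, leaving 2 seats).
Remainders in descending order: Carrow 0.7975, Dorne 0.6589, Brisco 0.4775, Galen 0.0660.
The surplus seats go to Carrow, Dorne.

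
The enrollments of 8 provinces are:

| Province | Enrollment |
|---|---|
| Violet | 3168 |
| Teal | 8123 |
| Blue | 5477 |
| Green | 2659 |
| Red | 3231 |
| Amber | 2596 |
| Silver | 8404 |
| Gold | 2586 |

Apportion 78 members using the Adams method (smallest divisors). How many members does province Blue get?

12

Standard divisor 36244/78 ≈ 464.667; standard quotas: Violet 6.818, Teal 17.481, Blue 11.787, Green 5.722, Red 6.953, Amber 5.587, Silver 18.086, Gold 5.565.
Rounding up gives 7, 18, 12, 6, 7, 6, 19, 6 = 81 seats, so the divisor must be adjusted.
With modified divisor 496: modified quotas Violet 6.387, Teal 16.377, Blue 11.042, Green 5.361, Red 6.514, Amber 5.234, Silver 16.944, Gold 5.214.
Rounding up: Violet 7, Teal 17, Blue 12, Green 6, Red 7, Amber 6, Silver 17, Gold 6 (total 78).
Blue receives 12.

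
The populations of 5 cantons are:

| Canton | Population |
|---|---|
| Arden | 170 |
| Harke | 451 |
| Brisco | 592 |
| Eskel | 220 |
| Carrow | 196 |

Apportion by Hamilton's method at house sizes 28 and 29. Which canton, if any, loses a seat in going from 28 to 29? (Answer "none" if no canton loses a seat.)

none

At 28 seats: Arden 3, Harke 8, Brisco 10, Eskel 4, Carrow 3.
At 29 seats: Arden 3, Harke 8, Brisco 11, Eskel 4, Carrow 3.
No canton's allocation decreased.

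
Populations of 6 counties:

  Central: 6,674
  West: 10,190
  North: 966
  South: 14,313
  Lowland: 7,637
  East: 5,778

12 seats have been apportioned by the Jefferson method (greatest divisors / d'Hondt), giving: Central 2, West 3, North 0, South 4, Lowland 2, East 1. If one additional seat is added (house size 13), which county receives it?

Priority for the next seat is population ÷ (current seats + 1).
Priorities: Central 2224.667, West 2547.500, North 966.000, South 2862.600, Lowland 2545.667, East 2889.000.
Highest priority: East.

East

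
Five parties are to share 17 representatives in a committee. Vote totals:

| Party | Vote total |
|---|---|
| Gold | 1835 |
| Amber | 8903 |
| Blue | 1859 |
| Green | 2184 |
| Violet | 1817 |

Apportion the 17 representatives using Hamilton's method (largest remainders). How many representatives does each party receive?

The standard divisor is 16598/17 ≈ 976.353.
Standard quotas: Gold 1.8794, Amber 9.1186, Blue 1.9040, Green 2.2369, Violet 1.8610.
Lower quotas: Gold 1, Amber 9, Blue 1, Green 2, Violet 1 (sum 14, leaving 3 seats).
Remainders in descending order: Blue 0.9040, Gold 0.8794, Violet 0.8610, Green 0.2369, Amber 0.1186.
The surplus seats go to Blue, Gold, Violet.

Gold: 2; Amber: 9; Blue: 2; Green: 2; Violet: 2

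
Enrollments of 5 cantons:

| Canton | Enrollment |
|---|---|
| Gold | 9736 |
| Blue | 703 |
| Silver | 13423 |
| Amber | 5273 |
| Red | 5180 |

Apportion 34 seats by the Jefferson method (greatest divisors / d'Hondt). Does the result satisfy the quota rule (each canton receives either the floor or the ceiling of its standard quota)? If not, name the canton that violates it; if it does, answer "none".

Standard quotas: Gold 9.647, Blue 0.697, Silver 13.300, Amber 5.225, Red 5.132.
Jefferson allocation: Gold 10, Blue 0, Silver 14, Amber 5, Red 5.
Every allocation lies between the lower and upper quota.

none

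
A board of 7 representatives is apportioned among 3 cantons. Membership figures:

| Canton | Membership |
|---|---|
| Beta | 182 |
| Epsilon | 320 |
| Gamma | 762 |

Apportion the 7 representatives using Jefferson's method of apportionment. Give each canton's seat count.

Beta=1, Epsilon=2, Gamma=4

Standard divisor 1264/7 ≈ 180.571; standard quotas: Beta 1.008, Epsilon 1.772, Gamma 4.220.
Rounding down gives 1, 1, 4 = 6 seats, so the divisor must be adjusted.
With modified divisor 156: modified quotas Beta 1.167, Epsilon 2.051, Gamma 4.885.
Rounding down: Beta 1, Epsilon 2, Gamma 4 (total 7).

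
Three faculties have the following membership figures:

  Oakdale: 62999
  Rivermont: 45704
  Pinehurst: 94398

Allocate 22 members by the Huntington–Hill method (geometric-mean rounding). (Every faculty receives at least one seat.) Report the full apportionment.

With divisor 9361: modified quotas Oakdale 6.730, Rivermont 4.882, Pinehurst 10.084.
Geometric-mean thresholds: Oakdale √(6·7)=6.481, Rivermont √(4·5)=4.472, Pinehurst √(10·11)=10.488.
Each quota rounded against its threshold gives Oakdale 7, Rivermont 5, Pinehurst 10 (total 22).

Oakdale 7; Rivermont 5; Pinehurst 10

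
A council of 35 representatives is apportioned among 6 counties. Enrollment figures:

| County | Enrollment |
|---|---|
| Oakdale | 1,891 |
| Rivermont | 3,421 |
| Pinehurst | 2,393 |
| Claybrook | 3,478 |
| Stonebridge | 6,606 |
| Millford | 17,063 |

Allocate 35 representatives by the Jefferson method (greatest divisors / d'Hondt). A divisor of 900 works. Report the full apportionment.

Oakdale=2, Rivermont=3, Pinehurst=2, Claybrook=3, Stonebridge=7, Millford=18

With modified divisor 900: modified quotas Oakdale 2.101, Rivermont 3.801, Pinehurst 2.659, Claybrook 3.864, Stonebridge 7.340, Millford 18.959.
Rounding down: Oakdale 2, Rivermont 3, Pinehurst 2, Claybrook 3, Stonebridge 7, Millford 18 (total 35).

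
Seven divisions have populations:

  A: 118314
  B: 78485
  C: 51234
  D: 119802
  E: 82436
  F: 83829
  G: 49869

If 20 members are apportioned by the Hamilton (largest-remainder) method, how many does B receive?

Standard divisor: 583969 ÷ 20 ≈ 29198.45.
Standard quotas: A 4.0521, B 2.6880, C 1.7547, D 4.1030, E 2.8233, F 2.8710, G 1.7079.
Lower quotas: A 4, B 2, C 1, D 4, E 2, F 2, G 1 (sum 16, leaving 4 seats).
Remainders in descending order: F 0.8710, E 0.8233, C 0.7547, G 0.7079, B 0.6880, D 0.1030, A 0.0521.
The surplus seats go to F, E, C, G.
B receives 2.

2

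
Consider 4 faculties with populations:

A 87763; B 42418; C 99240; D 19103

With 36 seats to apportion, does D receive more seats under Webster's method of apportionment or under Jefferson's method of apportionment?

Webster

Webster: A 13, B 6, C 14, D 3.
Jefferson: A 13, B 6, C 15, D 2.
D gets 3 under Webster and 2 under Jefferson.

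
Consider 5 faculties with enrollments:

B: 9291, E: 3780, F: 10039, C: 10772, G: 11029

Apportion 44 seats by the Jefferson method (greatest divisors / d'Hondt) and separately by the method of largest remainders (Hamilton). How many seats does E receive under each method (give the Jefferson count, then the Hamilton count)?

3 and 4

Jefferson: B 9, E 3, F 10, C 11, G 11.
Hamilton: B 9, E 4, F 10, C 10, G 11.
E gets 3 under Jefferson and 4 under Hamilton.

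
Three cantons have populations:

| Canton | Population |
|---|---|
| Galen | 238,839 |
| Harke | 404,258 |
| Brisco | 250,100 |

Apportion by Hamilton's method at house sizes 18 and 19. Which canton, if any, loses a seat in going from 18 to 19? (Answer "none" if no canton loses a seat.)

none

At 18 seats: Galen 5, Harke 8, Brisco 5.
At 19 seats: Galen 5, Harke 9, Brisco 5.
No canton's allocation decreased.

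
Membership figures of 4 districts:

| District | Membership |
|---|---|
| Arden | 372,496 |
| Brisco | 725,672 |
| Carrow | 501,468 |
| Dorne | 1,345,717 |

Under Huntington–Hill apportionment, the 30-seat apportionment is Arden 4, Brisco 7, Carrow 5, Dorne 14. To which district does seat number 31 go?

Priority for the next seat is population ÷ (√(s·(s+1))).
Priorities: Arden 83292.638, Brisco 96972.000, Carrow 91555.112, Dorne 92863.295.
Highest priority: Brisco.

Brisco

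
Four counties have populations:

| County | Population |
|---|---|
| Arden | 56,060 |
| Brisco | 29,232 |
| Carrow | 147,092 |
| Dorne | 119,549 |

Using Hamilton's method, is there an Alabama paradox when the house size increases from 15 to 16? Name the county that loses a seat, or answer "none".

At 15 seats: Arden 3, Brisco 1, Carrow 6, Dorne 5.
At 16 seats: Arden 3, Brisco 1, Carrow 7, Dorne 5.
No county's allocation decreased.

none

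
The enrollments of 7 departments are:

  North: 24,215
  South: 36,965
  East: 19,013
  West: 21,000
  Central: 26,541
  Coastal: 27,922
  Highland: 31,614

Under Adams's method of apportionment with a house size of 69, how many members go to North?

Standard divisor 187270/69 ≈ 2714.058; standard quotas: North 8.922, South 13.620, East 7.005, West 7.737, Central 9.779, Coastal 10.288, Highland 11.648.
Rounding up gives 9, 14, 8, 8, 10, 11, 12 = 72 seats, so the divisor must be adjusted.
With modified divisor 2860: modified quotas North 8.467, South 12.925, East 6.648, West 7.343, Central 9.280, Coastal 9.763, Highland 11.054.
Rounding up: North 9, South 13, East 7, West 8, Central 10, Coastal 10, Highland 12 (total 69).
North receives 9.

9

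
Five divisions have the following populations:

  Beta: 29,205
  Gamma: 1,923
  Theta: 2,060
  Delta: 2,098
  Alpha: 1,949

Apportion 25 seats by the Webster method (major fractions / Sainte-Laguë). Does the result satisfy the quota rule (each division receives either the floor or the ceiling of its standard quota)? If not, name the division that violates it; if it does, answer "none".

Standard quotas: Beta 19.609, Gamma 1.291, Theta 1.383, Delta 1.409, Alpha 1.309.
Webster allocation: Beta 21, Gamma 1, Theta 1, Delta 1, Alpha 1.
Beta has quota 19.609 (lower 19, upper 20) but receives 21 — outside the quota interval.

Beta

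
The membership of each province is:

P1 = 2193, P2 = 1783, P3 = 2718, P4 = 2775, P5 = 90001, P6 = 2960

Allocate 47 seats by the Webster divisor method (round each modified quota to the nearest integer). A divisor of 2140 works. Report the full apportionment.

With modified divisor 2140: modified quotas P1 1.025, P2 0.833, P3 1.270, P4 1.297, P5 42.057, P6 1.383.
Rounding to the nearest integer: P1 1, P2 1, P3 1, P4 1, P5 42, P6 1 (total 47).

P1=1, P2=1, P3=1, P4=1, P5=42, P6=1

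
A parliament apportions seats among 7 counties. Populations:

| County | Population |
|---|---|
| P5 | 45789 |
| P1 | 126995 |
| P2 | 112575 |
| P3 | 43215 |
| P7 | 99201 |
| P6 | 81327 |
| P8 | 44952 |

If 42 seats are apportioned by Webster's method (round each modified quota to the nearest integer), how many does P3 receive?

3

Standard divisor 554054/42 ≈ 13191.762; standard quotas: P5 3.471, P1 9.627, P2 8.534, P3 3.276, P7 7.520, P6 6.165, P8 3.408.
Rounding to the nearest integer gives P5 3, P1 10, P2 9, P3 3, P7 8, P6 6, P8 3 — total 42, matching the house size, so no adjustment is needed.
P3 receives 3.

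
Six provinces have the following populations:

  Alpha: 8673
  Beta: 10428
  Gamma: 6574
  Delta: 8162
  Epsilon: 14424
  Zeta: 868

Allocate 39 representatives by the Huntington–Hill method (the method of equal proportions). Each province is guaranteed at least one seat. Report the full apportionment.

Alpha: 7; Beta: 8; Gamma: 5; Delta: 7; Epsilon: 11; Zeta: 1

With divisor 1257: modified quotas Alpha 6.900, Beta 8.296, Gamma 5.230, Delta 6.493, Epsilon 11.475, Zeta 0.691.
Geometric-mean thresholds: Alpha √(6·7)=6.481, Beta √(8·9)=8.485, Gamma √(5·6)=5.477, Delta √(6·7)=6.481, Epsilon √(11·12)=11.489, Zeta (min 1).
Each quota rounded against its threshold gives Alpha 7, Beta 8, Gamma 5, Delta 7, Epsilon 11, Zeta 1 (total 39).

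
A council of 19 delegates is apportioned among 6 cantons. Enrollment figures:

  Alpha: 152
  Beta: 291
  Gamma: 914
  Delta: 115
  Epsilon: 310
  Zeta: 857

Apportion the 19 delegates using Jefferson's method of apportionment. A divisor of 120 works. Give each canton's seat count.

With modified divisor 120: modified quotas Alpha 1.267, Beta 2.425, Gamma 7.617, Delta 0.958, Epsilon 2.583, Zeta 7.142.
Rounding down: Alpha 1, Beta 2, Gamma 7, Delta 0, Epsilon 2, Zeta 7 (total 19).

Alpha 1; Beta 2; Gamma 7; Delta 0; Epsilon 2; Zeta 7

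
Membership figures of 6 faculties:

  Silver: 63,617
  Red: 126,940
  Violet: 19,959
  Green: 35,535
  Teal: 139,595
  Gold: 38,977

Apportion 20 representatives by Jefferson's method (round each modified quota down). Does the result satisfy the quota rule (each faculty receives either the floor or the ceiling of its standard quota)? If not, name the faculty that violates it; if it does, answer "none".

none

Standard quotas: Silver 2.996, Red 5.979, Violet 0.940, Green 1.674, Teal 6.575, Gold 1.836.
Jefferson allocation: Silver 3, Red 6, Violet 1, Green 1, Teal 7, Gold 2.
Every allocation lies between the lower and upper quota.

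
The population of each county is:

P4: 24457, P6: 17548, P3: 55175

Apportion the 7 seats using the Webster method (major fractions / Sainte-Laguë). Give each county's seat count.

Standard divisor 97180/7 ≈ 13882.857; standard quotas: P4 1.762, P6 1.264, P3 3.974.
Rounding to the nearest integer gives P4 2, P6 1, P3 4 — total 7, matching the house size, so no adjustment is needed.

P4: 2, P6: 1, P3: 4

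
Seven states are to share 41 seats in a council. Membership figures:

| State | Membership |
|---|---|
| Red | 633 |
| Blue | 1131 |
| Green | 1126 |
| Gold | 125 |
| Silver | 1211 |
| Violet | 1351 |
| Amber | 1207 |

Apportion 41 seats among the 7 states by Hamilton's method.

Red 4; Blue 7; Green 7; Gold 1; Silver 7; Violet 8; Amber 7

Total 6784; standard divisor 6784/41 ≈ 165.463.
Standard quotas: Red 3.826, Blue 6.835, Green 6.805, Gold 0.755, Silver 7.319, Violet 8.165, Amber 7.295.
Lower quotas: Red 3, Blue 6, Green 6, Gold 0, Silver 7, Violet 8, Amber 7 (sum 37, leaving 4 seats).
Remainders in descending order: Blue 0.835, Red 0.826, Green 0.805, Gold 0.755, Silver 0.319, Amber 0.295, Violet 0.165.
The surplus seats go to Blue, Red, Green, Gold.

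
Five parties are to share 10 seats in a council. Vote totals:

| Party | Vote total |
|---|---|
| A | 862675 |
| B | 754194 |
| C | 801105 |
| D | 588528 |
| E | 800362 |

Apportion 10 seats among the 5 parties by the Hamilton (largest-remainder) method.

A 2, B 2, C 2, D 2, E 2

Total 3806864; standard divisor 3806864/10 ≈ 380686.4.
Standard quotas: A 2.2661, B 1.9811, C 2.1044, D 1.5460, E 2.1024.
Lower quotas: A 2, B 1, C 2, D 1, E 2 (sum 8, leaving 2 seats).
Remainders in descending order: B 0.9811, D 0.5460, A 0.2661, C 0.1044, E 0.1024.
Largest remainders: B, D receive the extra seats.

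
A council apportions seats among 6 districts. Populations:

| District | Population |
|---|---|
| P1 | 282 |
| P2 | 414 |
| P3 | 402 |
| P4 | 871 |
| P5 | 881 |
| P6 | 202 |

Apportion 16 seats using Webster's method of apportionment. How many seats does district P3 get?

Standard divisor 3052/16 ≈ 190.75; standard quotas: P1 1.478, P2 2.170, P3 2.107, P4 4.566, P5 4.619, P6 1.059.
Rounding to the nearest integer gives P1 1, P2 2, P3 2, P4 5, P5 5, P6 1 — total 16, matching the house size, so no adjustment is needed.
P3 receives 2.

2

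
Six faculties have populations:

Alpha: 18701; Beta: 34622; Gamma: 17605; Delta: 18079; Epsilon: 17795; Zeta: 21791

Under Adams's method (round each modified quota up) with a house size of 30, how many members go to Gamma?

Standard divisor 128593/30 ≈ 4286.433; standard quotas: Alpha 4.363, Beta 8.077, Gamma 4.107, Delta 4.218, Epsilon 4.151, Zeta 5.084.
Rounding up gives 5, 9, 5, 5, 5, 6 = 35 seats, so the divisor must be adjusted.
With modified divisor 4600: modified quotas Alpha 4.065, Beta 7.527, Gamma 3.827, Delta 3.930, Epsilon 3.868, Zeta 4.737.
Rounding up: Alpha 5, Beta 8, Gamma 4, Delta 4, Epsilon 4, Zeta 5 (total 30).
Gamma receives 4.

4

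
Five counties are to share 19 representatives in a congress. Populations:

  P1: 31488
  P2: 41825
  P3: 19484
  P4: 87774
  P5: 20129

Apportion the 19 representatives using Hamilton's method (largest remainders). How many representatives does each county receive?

The standard divisor is 200700/19 ≈ 10563.158.
Standard quotas: P1 2.9809, P2 3.9595, P3 1.8445, P4 8.3094, P5 1.9056.
Lower quotas: P1 2, P2 3, P3 1, P4 8, P5 1 (sum 15, leaving 4 seats).
Remainders in descending order: P1 0.9809, P2 0.9595, P5 0.9056, P3 0.8445, P4 0.3094.
Largest remainders: P1, P2, P5, P3 receive the extra seats.

P1=3, P2=4, P3=2, P4=8, P5=2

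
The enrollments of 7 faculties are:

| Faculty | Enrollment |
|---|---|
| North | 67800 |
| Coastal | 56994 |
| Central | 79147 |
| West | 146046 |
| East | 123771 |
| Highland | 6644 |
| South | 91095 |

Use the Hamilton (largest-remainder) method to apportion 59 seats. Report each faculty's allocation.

North 7; Coastal 6; Central 8; West 15; East 13; Highland 1; South 9

Total 571497; standard divisor 571497/59 ≈ 9686.39.
Standard quotas: North 6.9995, Coastal 5.8839, Central 8.1709, West 15.0774, East 12.7778, Highland 0.6859, South 9.4044.
Lower quotas: North 6, Coastal 5, Central 8, West 15, East 12, Highland 0, South 9 (sum 55, leaving 4 seats).
Remainders in descending order: North 0.9995, Coastal 0.8839, East 0.7778, Highland 0.6859, South 0.4044, Central 0.1709, West 0.0774.
Largest remainders: North, Coastal, East, Highland receive the extra seats.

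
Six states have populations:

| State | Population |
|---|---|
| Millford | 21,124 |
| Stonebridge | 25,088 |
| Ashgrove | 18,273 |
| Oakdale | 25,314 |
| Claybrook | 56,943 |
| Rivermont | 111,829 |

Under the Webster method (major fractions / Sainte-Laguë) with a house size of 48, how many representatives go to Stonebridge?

Standard divisor 258571/48 ≈ 5386.896; standard quotas: Millford 3.921, Stonebridge 4.657, Ashgrove 3.392, Oakdale 4.699, Claybrook 10.571, Rivermont 20.759.
Rounding to the nearest integer gives 4, 5, 3, 5, 11, 21 = 49 seats, so the divisor must be adjusted.
With modified divisor 5440: modified quotas Millford 3.883, Stonebridge 4.612, Ashgrove 3.359, Oakdale 4.653, Claybrook 10.467, Rivermont 20.557.
Rounding to the nearest integer: Millford 4, Stonebridge 5, Ashgrove 3, Oakdale 5, Claybrook 10, Rivermont 21 (total 48).
Stonebridge receives 5.

5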